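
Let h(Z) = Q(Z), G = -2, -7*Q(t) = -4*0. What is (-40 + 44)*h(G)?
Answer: 0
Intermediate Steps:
Q(t) = 0 (Q(t) = -(-4)*0/7 = -1/7*0 = 0)
h(Z) = 0
(-40 + 44)*h(G) = (-40 + 44)*0 = 4*0 = 0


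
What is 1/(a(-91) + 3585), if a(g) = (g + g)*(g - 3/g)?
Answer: 1/20141 ≈ 4.9650e-5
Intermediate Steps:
a(g) = 2*g*(g - 3/g) (a(g) = (2*g)*(g - 3/g) = 2*g*(g - 3/g))
1/(a(-91) + 3585) = 1/((-6 + 2*(-91)²) + 3585) = 1/((-6 + 2*8281) + 3585) = 1/((-6 + 16562) + 3585) = 1/(16556 + 3585) = 1/20141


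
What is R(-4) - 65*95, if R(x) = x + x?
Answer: -6183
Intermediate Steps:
R(x) = 2*x
R(-4) - 65*95 = 2*(-4) - 65*95 = -8 - 6175 = -6183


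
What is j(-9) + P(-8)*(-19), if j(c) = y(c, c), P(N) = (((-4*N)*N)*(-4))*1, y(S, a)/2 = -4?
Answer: -19464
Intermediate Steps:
y(S, a) = -8 (y(S, a) = 2*(-4) = -8)
P(N) = 16*N² (P(N) = (-4*N²*(-4))*1 = (16*N²)*1 = 16*N²)
j(c) = -8
j(-9) + P(-8)*(-19) = -8 + (16*(-8)²)*(-19) = -8 + (16*64)*(-19) = -8 + 1024*(-19) = -8 - 19456 = -19464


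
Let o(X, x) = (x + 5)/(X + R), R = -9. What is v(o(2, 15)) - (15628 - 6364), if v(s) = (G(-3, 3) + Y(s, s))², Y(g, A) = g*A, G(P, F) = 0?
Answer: -22082864/2401 ≈ -9197.4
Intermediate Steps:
o(X, x) = (5 + x)/(-9 + X) (o(X, x) = (x + 5)/(X - 9) = (5 + x)/(-9 + X))
Y(g, A) = A*g
v(s) = s⁴ (v(s) = (0 + s*s)² = (0 + s²)² = (s²)² = s⁴)
v(o(2, 15)) - (15628 - 6364) = ((5 + 15)/(-9 + 2))⁴ - (15628 - 6364) = (20/(-7))⁴ - 1*9264 = (-⅐*20)⁴ - 9264 = (-20/7)⁴ - 9264 = 160000/2401 - 9264 = -22082864/2401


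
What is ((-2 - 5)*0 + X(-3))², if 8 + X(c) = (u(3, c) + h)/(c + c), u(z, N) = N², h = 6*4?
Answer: 729/4 ≈ 182.25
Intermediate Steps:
h = 24
X(c) = -8 + (24 + c²)/(2*c) (X(c) = -8 + (c² + 24)/(c + c) = -8 + (24 + c²)/((2*c)) = -8 + (24 + c²)*(1/(2*c)) = -8 + (24 + c²)/(2*c))
((-2 - 5)*0 + X(-3))² = ((-2 - 5)*0 + (-8 + (½)*(-3) + 12/(-3)))² = (-7*0 + (-8 - 3/2 + 12*(-⅓)))² = (0 + (-8 - 3/2 - 4))² = (0 - 27/2)² = (-27/2)² = 729/4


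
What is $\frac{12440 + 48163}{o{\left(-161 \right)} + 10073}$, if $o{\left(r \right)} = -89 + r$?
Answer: $\frac{60603}{9823} \approx 6.1695$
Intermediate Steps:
$\frac{12440 + 48163}{o{\left(-161 \right)} + 10073} = \frac{12440 + 48163}{\left(-89 - 161\right) + 10073} = \frac{60603}{-250 + 10073} = \frac{60603}{9823}$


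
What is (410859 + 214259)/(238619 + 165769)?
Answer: 312559/202194 ≈ 1.5458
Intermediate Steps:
(410859 + 214259)/(238619 + 165769) = 625118/404388 = 625118*(1/404388) = 312559/202194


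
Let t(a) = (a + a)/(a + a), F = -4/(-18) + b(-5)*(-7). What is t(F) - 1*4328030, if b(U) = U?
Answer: -4328029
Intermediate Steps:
F = 317/9 (F = -4/(-18) - 5*(-7) = -4*(-1/18) + 35 = 2/9 + 35 = 317/9 ≈ 35.222)
t(a) = 1 (t(a) = (2*a)/((2*a)) = (2*a)*(1/(2*a)) = 1)
t(F) - 1*4328030 = 1 - 1*4328030 = 1 - 4328030 = -4328029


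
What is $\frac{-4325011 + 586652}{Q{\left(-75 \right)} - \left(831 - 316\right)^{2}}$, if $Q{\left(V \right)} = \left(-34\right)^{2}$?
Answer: $\frac{3738359}{264069} \approx 14.157$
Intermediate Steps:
$Q{\left(V \right)} = 1156$
$\frac{-4325011 + 586652}{Q{\left(-75 \right)} - \left(831 - 316\right)^{2}} = \frac{-4325011 + 586652}{1156 - \left(831 - 316\right)^{2}} = - \frac{3738359}{1156 - 515^{2}} = - \frac{3738359}{1156 - 265225} = - \frac{3738359}{-264069} = \left(-3738359\right) \left(- \frac{1}{264069}\right) = \frac{3738359}{264069}$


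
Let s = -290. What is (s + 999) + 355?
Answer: 1064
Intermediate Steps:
(s + 999) + 355 = (-290 + 999) + 355 = 709 + 355 = 1064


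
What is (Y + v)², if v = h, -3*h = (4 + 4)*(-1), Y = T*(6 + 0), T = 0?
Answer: 64/9 ≈ 7.1111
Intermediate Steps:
Y = 0 (Y = 0*(6 + 0) = 0*6 = 0)
h = 8/3 (h = -(4 + 4)*(-1)/3 = -8*(-1)/3 = -⅓*(-8) = 8/3 ≈ 2.6667)
v = 8/3 ≈ 2.6667
(Y + v)² = (0 + 8/3)² = (8/3)² = 64/9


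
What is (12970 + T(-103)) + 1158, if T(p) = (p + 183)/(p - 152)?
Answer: 720512/51 ≈ 14128.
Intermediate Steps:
T(p) = (183 + p)/(-152 + p)
(12970 + T(-103)) + 1158 = (12970 + (183 - 103)/(-152 - 103)) + 1158 = (12970 + 80/(-255)) + 1158 = (12970 - 1/255*80) + 1158 = (12970 - 16/51) + 1158 = 661454/51 + 1158 = 720512/51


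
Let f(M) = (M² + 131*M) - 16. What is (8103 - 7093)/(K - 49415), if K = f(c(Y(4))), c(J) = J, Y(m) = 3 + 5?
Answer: -1010/48319 ≈ -0.020903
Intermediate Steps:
Y(m) = 8
f(M) = -16 + M² + 131*M
K = 1096 (K = -16 + 8² + 131*8 = -16 + 64 + 1048 = 1096)
(8103 - 7093)/(K - 49415) = (8103 - 7093)/(1096 - 49415) = 1010/(-48319) = 1010*(-1/48319) = -1010/48319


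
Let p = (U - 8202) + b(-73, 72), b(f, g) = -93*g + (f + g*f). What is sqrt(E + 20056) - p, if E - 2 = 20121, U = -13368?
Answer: 33595 + sqrt(40179) ≈ 33795.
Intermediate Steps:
E = 20123 (E = 2 + 20121 = 20123)
b(f, g) = f - 93*g + f*g (b(f, g) = -93*g + (f + f*g) = f - 93*g + f*g)
p = -33595 (p = (-13368 - 8202) + (-73 - 93*72 - 73*72) = -21570 + (-73 - 6696 - 5256) = -21570 - 12025 = -33595)
sqrt(E + 20056) - p = sqrt(20123 + 20056) - 1*(-33595) = sqrt(40179) + 33595 = 33595 + sqrt(40179)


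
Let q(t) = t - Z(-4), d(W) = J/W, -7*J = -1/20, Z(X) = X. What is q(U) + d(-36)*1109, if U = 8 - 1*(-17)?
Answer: 145051/5040 ≈ 28.780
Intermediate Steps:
J = 1/140 (J = -(-1)/(7*20) = -⅐*(-1/20) = 1/140 ≈ 0.0071429)
d(W) = 1/(140*W)
U = 25 (U = 8 + 17 = 25)
q(t) = 4 + t (q(t) = t - 1*(-4) = t + 4 = 4 + t)
q(U) + d(-36)*1109 = (4 + 25) + ((1/140)/(-36))*1109 = 29 + ((1/140)*(-1/36))*1109 = 29 - 1/5040*1109 = 29 - 1109/5040 = 145051/5040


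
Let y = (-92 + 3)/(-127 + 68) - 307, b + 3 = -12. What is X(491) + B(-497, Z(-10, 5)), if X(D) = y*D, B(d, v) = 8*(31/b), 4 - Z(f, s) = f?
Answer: -132761392/885 ≈ -1.5001e+5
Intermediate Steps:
b = -15 (b = -3 - 12 = -15)
y = -18024/59 (y = -89/(-59) - 307 = -89*(-1/59) - 307 = 89/59 - 307 = -18024/59 ≈ -305.49)
Z(f, s) = 4 - f
B(d, v) = -248/15 (B(d, v) = 8*(31/(-15)) = 8*(31*(-1/15)) = 8*(-31/15) = -248/15)
X(D) = -18024*D/59
X(491) + B(-497, Z(-10, 5)) = -18024/59*491 - 248/15 = -8849784/59 - 248/15 = -132761392/885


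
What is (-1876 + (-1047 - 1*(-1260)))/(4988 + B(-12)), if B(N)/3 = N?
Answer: -1663/4952 ≈ -0.33582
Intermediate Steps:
B(N) = 3*N
(-1876 + (-1047 - 1*(-1260)))/(4988 + B(-12)) = (-1876 + (-1047 - 1*(-1260)))/(4988 + 3*(-12)) = (-1876 + (-1047 + 1260))/(4988 - 36) = (-1876 + 213)/4952 = -1663*1/4952 = -1663/4952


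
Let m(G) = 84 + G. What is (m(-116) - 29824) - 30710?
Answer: -60566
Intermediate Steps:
(m(-116) - 29824) - 30710 = ((84 - 116) - 29824) - 30710 = (-32 - 29824) - 30710 = -29856 - 30710 = -60566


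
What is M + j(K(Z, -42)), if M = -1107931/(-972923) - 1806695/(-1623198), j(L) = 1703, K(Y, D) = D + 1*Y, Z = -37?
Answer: 2693013241687885/1579246667754 ≈ 1705.3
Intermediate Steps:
K(Y, D) = D + Y
M = 3556166502823/1579246667754 (M = -1107931*(-1/972923) - 1806695*(-1/1623198) = 1107931/972923 + 1806695/1623198 = 3556166502823/1579246667754 ≈ 2.2518)
M + j(K(Z, -42)) = 3556166502823/1579246667754 + 1703 = 2693013241687885/1579246667754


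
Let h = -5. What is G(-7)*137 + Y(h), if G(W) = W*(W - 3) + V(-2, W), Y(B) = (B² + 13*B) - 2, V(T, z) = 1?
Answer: 9685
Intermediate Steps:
Y(B) = -2 + B² + 13*B
G(W) = 1 + W*(-3 + W) (G(W) = W*(W - 3) + 1 = W*(-3 + W) + 1 = 1 + W*(-3 + W))
G(-7)*137 + Y(h) = (1 + (-7)² - 3*(-7))*137 + (-2 + (-5)² + 13*(-5)) = (1 + 49 + 21)*137 + (-2 + 25 - 65) = 71*137 - 42 = 9727 - 42 = 9685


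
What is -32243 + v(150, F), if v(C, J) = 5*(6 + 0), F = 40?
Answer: -32213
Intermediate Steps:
v(C, J) = 30 (v(C, J) = 5*6 = 30)
-32243 + v(150, F) = -32243 + 30 = -32213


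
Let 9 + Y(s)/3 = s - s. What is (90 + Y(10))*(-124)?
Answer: -7812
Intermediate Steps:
Y(s) = -27 (Y(s) = -27 + 3*(s - s) = -27 + 3*0 = -27 + 0 = -27)
(90 + Y(10))*(-124) = (90 - 27)*(-124) = 63*(-124) = -7812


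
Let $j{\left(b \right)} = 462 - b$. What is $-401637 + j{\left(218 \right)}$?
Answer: $-401393$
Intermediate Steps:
$-401637 + j{\left(218 \right)} = -401637 + \left(462 - 218\right) = -401637 + 244 = -401393$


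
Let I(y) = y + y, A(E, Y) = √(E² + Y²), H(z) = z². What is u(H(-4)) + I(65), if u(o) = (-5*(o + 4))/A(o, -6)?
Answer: 130 - 50*√73/73 ≈ 124.15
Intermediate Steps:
u(o) = (-20 - 5*o)/√(36 + o²) (u(o) = (-5*(o + 4))/(√(o² + (-6)²)) = (-5*(4 + o))/(√(o² + 36)) = (-20 - 5*o)/(√(36 + o²)) = (-20 - 5*o)/√(36 + o²))
I(y) = 2*y
u(H(-4)) + I(65) = 5*(-4 - 1*(-4)²)/√(36 + ((-4)²)²) + 2*65 = 5*(-4 - 1*16)/√(36 + 16²) + 130 = 5*(-4 - 16)/√(36 + 256) + 130 = 5*(-20)/√292 + 130 = 5*(√73/146)*(-20) + 130 = -50*√73/73 + 130 = 130 - 50*√73/73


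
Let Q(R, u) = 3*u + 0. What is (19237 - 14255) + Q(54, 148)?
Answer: 5426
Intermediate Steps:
Q(R, u) = 3*u
(19237 - 14255) + Q(54, 148) = (19237 - 14255) + 3*148 = 4982 + 444 = 5426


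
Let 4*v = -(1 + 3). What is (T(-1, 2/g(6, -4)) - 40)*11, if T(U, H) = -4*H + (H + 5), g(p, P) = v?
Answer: -319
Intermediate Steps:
v = -1 (v = (-(1 + 3))/4 = (-1*4)/4 = (1/4)*(-4) = -1)
g(p, P) = -1
T(U, H) = 5 - 3*H (T(U, H) = -4*H + (5 + H) = 5 - 3*H)
(T(-1, 2/g(6, -4)) - 40)*11 = ((5 - 6/(-1)) - 40)*11 = ((5 - 6*(-1)) - 40)*11 = ((5 - 3*(-2)) - 40)*11 = ((5 + 6) - 40)*11 = (11 - 40)*11 = -29*11 = -319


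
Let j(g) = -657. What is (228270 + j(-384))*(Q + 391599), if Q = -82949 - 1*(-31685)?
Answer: 77464670355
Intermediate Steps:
Q = -51264 (Q = -82949 + 31685 = -51264)
(228270 + j(-384))*(Q + 391599) = (228270 - 657)*(-51264 + 391599) = 227613*340335 = 77464670355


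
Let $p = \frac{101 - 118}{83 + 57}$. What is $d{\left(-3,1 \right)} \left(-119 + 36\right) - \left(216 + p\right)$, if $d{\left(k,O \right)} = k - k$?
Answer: $- \frac{30223}{140} \approx -215.88$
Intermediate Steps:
$d{\left(k,O \right)} = 0$
$p = - \frac{17}{140} \approx -0.12143$
$d{\left(-3,1 \right)} \left(-119 + 36\right) - \left(216 + p\right) = 0 \left(-119 + 36\right) - \frac{30223}{140} = 0 \left(-83\right) + \left(-216 + \frac{17}{140}\right) = 0 - \frac{30223}{140} = - \frac{30223}{140}$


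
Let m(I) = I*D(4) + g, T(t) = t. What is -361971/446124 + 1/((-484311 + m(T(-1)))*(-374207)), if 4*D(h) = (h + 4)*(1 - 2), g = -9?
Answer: -96757937239199/119252752273508 ≈ -0.81137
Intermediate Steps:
D(h) = -1 - h/4 (D(h) = ((h + 4)*(1 - 2))/4 = ((4 + h)*(-1))/4 = (-4 - h)/4 = -1 - h/4)
m(I) = -9 - 2*I (m(I) = I*(-1 - ¼*4) - 9 = I*(-1 - 1) - 9 = I*(-2) - 9 = -2*I - 9 = -9 - 2*I)
-361971/446124 + 1/((-484311 + m(T(-1)))*(-374207)) = -361971/446124 + 1/(-484311 + (-9 - 2*(-1))*(-374207)) = -361971*1/446124 - 1/374207/(-484311 + (-9 + 2)) = -120657/148708 - 1/374207/(-484311 - 7) = -120657/148708 - 1/374207/(-484318) = -120657/148708 - 1/484318*(-1/374207) = -120657/148708 + 1/181235185826 = -96757937239199/119252752273508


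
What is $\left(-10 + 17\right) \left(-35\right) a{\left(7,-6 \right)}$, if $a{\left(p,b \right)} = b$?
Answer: $1470$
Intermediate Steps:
$\left(-10 + 17\right) \left(-35\right) a{\left(7,-6 \right)} = \left(-10 + 17\right) \left(-35\right) \left(-6\right) = 7 \left(-35\right) \left(-6\right) = \left(-245\right) \left(-6\right) = 1470$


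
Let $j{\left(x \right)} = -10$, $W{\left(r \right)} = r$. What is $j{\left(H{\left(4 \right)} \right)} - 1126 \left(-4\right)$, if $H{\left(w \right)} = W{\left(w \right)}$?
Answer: $4494$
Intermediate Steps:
$H{\left(w \right)} = w$
$j{\left(H{\left(4 \right)} \right)} - 1126 \left(-4\right) = -10 - 1126 \left(-4\right) = -10 - -4504 = -10 + 4504 = 4494$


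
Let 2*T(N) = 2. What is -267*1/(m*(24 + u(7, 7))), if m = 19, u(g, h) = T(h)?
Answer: -267/475 ≈ -0.56211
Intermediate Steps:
T(N) = 1 (T(N) = (½)*2 = 1)
u(g, h) = 1
-267*1/(m*(24 + u(7, 7))) = -267*1/(19*(24 + 1)) = -267/(19*25) = -267/475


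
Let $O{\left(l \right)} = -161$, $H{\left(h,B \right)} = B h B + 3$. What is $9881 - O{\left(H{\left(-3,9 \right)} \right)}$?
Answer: $10042$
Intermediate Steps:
$H{\left(h,B \right)} = 3 + h B^{2}$ ($H{\left(h,B \right)} = h B^{2} + 3 = 3 + h B^{2}$)
$9881 - O{\left(H{\left(-3,9 \right)} \right)} = 9881 - -161 = 9881 + 161 = 10042$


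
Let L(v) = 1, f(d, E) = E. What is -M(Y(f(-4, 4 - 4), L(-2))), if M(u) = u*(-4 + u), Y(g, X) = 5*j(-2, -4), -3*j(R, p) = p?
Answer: -160/9 ≈ -17.778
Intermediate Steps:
j(R, p) = -p/3
Y(g, X) = 20/3 (Y(g, X) = 5*(-⅓*(-4)) = 5*(4/3) = 20/3)
-M(Y(f(-4, 4 - 4), L(-2))) = -20*(-4 + 20/3)/3 = -20*8/(3*3) = -1*160/9 = -160/9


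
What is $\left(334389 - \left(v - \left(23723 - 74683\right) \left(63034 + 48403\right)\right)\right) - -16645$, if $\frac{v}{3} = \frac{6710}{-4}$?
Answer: $- \frac{11356946907}{2} \approx -5.6785 \cdot 10^{9}$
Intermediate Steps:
$v = - \frac{10065}{2}$ ($v = 3 \frac{6710}{-4} = 3 \cdot 6710 \left(- \frac{1}{4}\right) = 3 \left(- \frac{3355}{2}\right) = - \frac{10065}{2} \approx -5032.5$)
$\left(334389 - \left(v - \left(23723 - 74683\right) \left(63034 + 48403\right)\right)\right) - -16645 = \left(334389 + \left(\left(23723 - 74683\right) \left(63034 + 48403\right) - - \frac{10065}{2}\right)\right) - -16645 = \left(334389 + \left(\left(-50960\right) 111437 + \frac{10065}{2}\right)\right) + \left(-101230 + 117875\right) = \left(334389 + \left(-5678829520 + \frac{10065}{2}\right)\right) + 16645 = \left(334389 - \frac{11357648975}{2}\right) + 16645 = - \frac{11356980197}{2} + 16645 = - \frac{11356946907}{2}$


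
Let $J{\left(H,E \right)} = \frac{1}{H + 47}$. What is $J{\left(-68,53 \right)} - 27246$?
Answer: $- \frac{572167}{21} \approx -27246.0$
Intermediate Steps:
$J{\left(H,E \right)} = \frac{1}{47 + H}$
$J{\left(-68,53 \right)} - 27246 = \frac{1}{47 - 68} - 27246 = \frac{1}{-21} - 27246 = - \frac{1}{21} - 27246 = - \frac{572167}{21}$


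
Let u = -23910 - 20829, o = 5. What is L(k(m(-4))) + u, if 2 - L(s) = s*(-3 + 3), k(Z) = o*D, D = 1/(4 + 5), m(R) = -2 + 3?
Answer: -44737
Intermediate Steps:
m(R) = 1
D = ⅑ (D = 1/9 = ⅑ ≈ 0.11111)
k(Z) = 5/9 (k(Z) = 5*(⅑) = 5/9)
L(s) = 2 (L(s) = 2 - s*(-3 + 3) = 2 - s*0 = 2 - 1*0 = 2 + 0 = 2)
u = -44739
L(k(m(-4))) + u = 2 - 44739 = -44737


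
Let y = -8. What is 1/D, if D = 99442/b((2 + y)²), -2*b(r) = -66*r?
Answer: 594/49721 ≈ 0.011947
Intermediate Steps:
b(r) = 33*r (b(r) = -(-33)*r = 33*r)
D = 49721/594 (D = 99442/((33*(2 - 8)²)) = 99442/((33*(-6)²)) = 99442/((33*36)) = 99442/1188 = 99442*(1/1188) = 49721/594 ≈ 83.705)
1/D = 1/(49721/594) = 594/49721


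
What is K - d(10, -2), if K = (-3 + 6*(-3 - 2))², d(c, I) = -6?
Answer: 1095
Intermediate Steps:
K = 1089 (K = (-3 + 6*(-5))² = (-3 - 30)² = (-33)² = 1089)
K - d(10, -2) = 1089 - 1*(-6) = 1089 + 6 = 1095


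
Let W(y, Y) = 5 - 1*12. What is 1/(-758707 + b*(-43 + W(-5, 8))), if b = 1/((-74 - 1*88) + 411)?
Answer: -249/188918093 ≈ -1.3180e-6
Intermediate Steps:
W(y, Y) = -7 (W(y, Y) = 5 - 12 = -7)
b = 1/249 (b = 1/((-74 - 88) + 411) = 1/(-162 + 411) = 1/249 ≈ 0.0040161)
1/(-758707 + b*(-43 + W(-5, 8))) = 1/(-758707 + (-43 - 7)/249) = 1/(-758707 + (1/249)*(-50)) = 1/(-758707 - 50/249) = 1/(-188918093/249) = -249/188918093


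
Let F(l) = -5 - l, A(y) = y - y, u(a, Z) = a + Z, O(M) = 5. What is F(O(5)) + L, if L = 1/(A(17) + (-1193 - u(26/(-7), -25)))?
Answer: -81507/8150 ≈ -10.001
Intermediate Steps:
u(a, Z) = Z + a
A(y) = 0
L = -7/8150 (L = 1/(0 + (-1193 - (-25 + 26/(-7)))) = 1/(0 + (-1193 - (-25 + 26*(-1/7)))) = 1/(0 + (-1193 - (-25 - 26/7))) = 1/(0 + (-1193 - 1*(-201/7))) = 1/(0 + (-1193 + 201/7)) = 1/(0 - 8150/7) = 1/(-8150/7) = -7/8150 ≈ -0.00085890)
F(O(5)) + L = (-5 - 1*5) - 7/8150 = (-5 - 5) - 7/8150 = -10 - 7/8150 = -81507/8150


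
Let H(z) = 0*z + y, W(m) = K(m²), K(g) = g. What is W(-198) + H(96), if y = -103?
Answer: 39101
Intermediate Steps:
W(m) = m²
H(z) = -103 (H(z) = 0*z - 103 = 0 - 103 = -103)
W(-198) + H(96) = (-198)² - 103 = 39204 - 103 = 39101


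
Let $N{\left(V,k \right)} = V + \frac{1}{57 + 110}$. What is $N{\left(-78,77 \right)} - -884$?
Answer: $\frac{134603}{167} \approx 806.01$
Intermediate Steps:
$N{\left(V,k \right)} = \frac{1}{167} + V$ ($N{\left(V,k \right)} = V + \frac{1}{167} = \frac{1}{167} + V$)
$N{\left(-78,77 \right)} - -884 = \left(\frac{1}{167} - 78\right) - -884 = - \frac{13025}{167} + 884 = \frac{134603}{167}$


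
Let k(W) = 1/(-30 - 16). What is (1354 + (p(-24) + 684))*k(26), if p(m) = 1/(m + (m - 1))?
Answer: -99861/2254 ≈ -44.304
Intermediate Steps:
k(W) = -1/46 (k(W) = 1/(-46) = -1/46)
p(m) = 1/(-1 + 2*m) (p(m) = 1/(m + (-1 + m)) = 1/(-1 + 2*m))
(1354 + (p(-24) + 684))*k(26) = (1354 + (1/(-1 + 2*(-24)) + 684))*(-1/46) = (1354 + (1/(-1 - 48) + 684))*(-1/46) = (1354 + (1/(-49) + 684))*(-1/46) = (1354 + (-1/49 + 684))*(-1/46) = (1354 + 33515/49)*(-1/46) = (99861/49)*(-1/46) = -99861/2254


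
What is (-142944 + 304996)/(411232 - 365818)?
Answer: 2794/783 ≈ 3.5683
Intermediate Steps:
(-142944 + 304996)/(411232 - 365818) = 162052/45414 = 162052*(1/45414) = 2794/783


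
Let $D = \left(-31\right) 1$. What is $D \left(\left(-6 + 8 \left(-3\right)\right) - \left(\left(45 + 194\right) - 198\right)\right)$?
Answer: $2201$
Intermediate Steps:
$D = -31$
$D \left(\left(-6 + 8 \left(-3\right)\right) - \left(\left(45 + 194\right) - 198\right)\right) = - 31 \left(\left(-6 + 8 \left(-3\right)\right) - \left(\left(45 + 194\right) - 198\right)\right) = - 31 \left(\left(-6 - 24\right) - \left(239 - 198\right)\right) = - 31 \left(-30 - 41\right) = \left(-31\right) \left(-71\right) = 2201$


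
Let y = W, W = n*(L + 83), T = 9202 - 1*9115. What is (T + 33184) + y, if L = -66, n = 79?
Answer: 34614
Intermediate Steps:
T = 87 (T = 9202 - 9115 = 87)
W = 1343 (W = 79*(-66 + 83) = 79*17 = 1343)
y = 1343
(T + 33184) + y = (87 + 33184) + 1343 = 33271 + 1343 = 34614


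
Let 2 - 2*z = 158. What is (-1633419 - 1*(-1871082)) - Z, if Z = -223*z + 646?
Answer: 219623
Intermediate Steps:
z = -78 (z = 1 - ½*158 = 1 - 79 = -78)
Z = 18040 (Z = -223*(-78) + 646 = 17394 + 646 = 18040)
(-1633419 - 1*(-1871082)) - Z = (-1633419 - 1*(-1871082)) - 1*18040 = (-1633419 + 1871082) - 18040 = 237663 - 18040 = 219623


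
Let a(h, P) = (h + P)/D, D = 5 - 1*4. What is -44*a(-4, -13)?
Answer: 748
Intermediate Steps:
D = 1 (D = 5 - 4 = 1)
a(h, P) = P + h (a(h, P) = (h + P)/1 = (P + h)*1 = P + h)
-44*a(-4, -13) = -44*(-13 - 4) = -44*(-17) = 748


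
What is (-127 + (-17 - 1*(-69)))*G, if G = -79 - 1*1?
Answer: 6000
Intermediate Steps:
G = -80 (G = -79 - 1 = -80)
(-127 + (-17 - 1*(-69)))*G = (-127 + (-17 - 1*(-69)))*(-80) = (-127 + (-17 + 69))*(-80) = (-127 + 52)*(-80) = -75*(-80) = 6000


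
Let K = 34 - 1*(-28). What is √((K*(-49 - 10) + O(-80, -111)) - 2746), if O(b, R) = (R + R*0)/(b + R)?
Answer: 13*I*√1382267/191 ≈ 80.021*I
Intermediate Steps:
O(b, R) = R/(R + b) (O(b, R) = (R + 0)/(R + b) = R/(R + b))
K = 62 (K = 34 + 28 = 62)
√((K*(-49 - 10) + O(-80, -111)) - 2746) = √((62*(-49 - 10) - 111/(-111 - 80)) - 2746) = √((62*(-59) - 111/(-191)) - 2746) = √((-3658 - 111*(-1/191)) - 2746) = √((-3658 + 111/191) - 2746) = √(-698567/191 - 2746) = √(-1223053/191) = 13*I*√1382267/191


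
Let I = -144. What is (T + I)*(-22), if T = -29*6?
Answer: 6996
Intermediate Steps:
T = -174
(T + I)*(-22) = (-174 - 144)*(-22) = -318*(-22) = 6996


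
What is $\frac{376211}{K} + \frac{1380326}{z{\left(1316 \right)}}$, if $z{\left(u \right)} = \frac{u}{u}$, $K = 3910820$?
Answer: $\frac{5398206903531}{3910820} \approx 1.3803 \cdot 10^{6}$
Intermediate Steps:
$z{\left(u \right)} = 1$
$\frac{376211}{K} + \frac{1380326}{z{\left(1316 \right)}} = \frac{376211}{3910820} + \frac{1380326}{1} = 376211 \cdot \frac{1}{3910820} + 1380326 \cdot 1 = \frac{376211}{3910820} + 1380326 = \frac{5398206903531}{3910820}$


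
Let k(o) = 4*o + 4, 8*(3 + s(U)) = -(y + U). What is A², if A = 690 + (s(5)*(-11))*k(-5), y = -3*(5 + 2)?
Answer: 264196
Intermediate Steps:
y = -21 (y = -3*7 = -21)
s(U) = -3/8 - U/8 (s(U) = -3 + (-(-21 + U))/8 = -3 + (21 - U)/8 = -3 + (21/8 - U/8) = -3/8 - U/8)
k(o) = 4 + 4*o
A = 514 (A = 690 + ((-3/8 - ⅛*5)*(-11))*(4 + 4*(-5)) = 690 + ((-3/8 - 5/8)*(-11))*(4 - 20) = 690 - 1*(-11)*(-16) = 690 + 11*(-16) = 690 - 176 = 514)
A² = 514² = 264196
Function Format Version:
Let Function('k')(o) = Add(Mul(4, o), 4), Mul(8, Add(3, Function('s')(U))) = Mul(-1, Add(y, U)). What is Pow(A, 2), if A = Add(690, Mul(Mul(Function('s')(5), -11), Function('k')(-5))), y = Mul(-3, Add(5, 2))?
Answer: 264196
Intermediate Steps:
y = -21 (y = Mul(-3, 7) = -21)
Function('s')(U) = Add(Rational(-3, 8), Mul(Rational(-1, 8), U)) (Function('s')(U) = Add(-3, Mul(Rational(1, 8), Mul(-1, Add(-21, U)))) = Add(-3, Mul(Rational(1, 8), Add(21, Mul(-1, U)))) = Add(-3, Add(Rational(21, 8), Mul(Rational(-1, 8), U))) = Add(Rational(-3, 8), Mul(Rational(-1, 8), U)))
Function('k')(o) = Add(4, Mul(4, o))
A = 514 (A = Add(690, Mul(Mul(Add(Rational(-3, 8), Mul(Rational(-1, 8), 5)), -11), Add(4, Mul(4, -5)))) = Add(690, Mul(Mul(Add(Rational(-3, 8), Rational(-5, 8)), -11), Add(4, -20))) = Add(690, Mul(Mul(-1, -11), -16)) = Add(690, Mul(11, -16)) = Add(690, -176) = 514)
Pow(A, 2) = Pow(514, 2) = 264196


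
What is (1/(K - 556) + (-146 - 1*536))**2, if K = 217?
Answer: 53452977601/114921 ≈ 4.6513e+5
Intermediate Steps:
(1/(K - 556) + (-146 - 1*536))**2 = (1/(217 - 556) + (-146 - 1*536))**2 = (1/(-339) + (-146 - 536))**2 = (-1/339 - 682)**2 = (-231199/339)**2 = 53452977601/114921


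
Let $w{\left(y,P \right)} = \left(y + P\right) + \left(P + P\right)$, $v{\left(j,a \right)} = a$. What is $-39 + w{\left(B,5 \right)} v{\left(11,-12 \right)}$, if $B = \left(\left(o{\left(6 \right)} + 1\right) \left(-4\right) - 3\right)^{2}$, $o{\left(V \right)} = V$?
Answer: $-11751$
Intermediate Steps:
$B = 961$ ($B = \left(\left(6 + 1\right) \left(-4\right) - 3\right)^{2} = \left(7 \left(-4\right) - 3\right)^{2} = \left(-28 - 3\right)^{2} = \left(-31\right)^{2} = 961$)
$w{\left(y,P \right)} = y + 3 P$ ($w{\left(y,P \right)} = \left(P + y\right) + 2 P = y + 3 P$)
$-39 + w{\left(B,5 \right)} v{\left(11,-12 \right)} = -39 + \left(961 + 3 \cdot 5\right) \left(-12\right) = -39 + \left(961 + 15\right) \left(-12\right) = -39 + 976 \left(-12\right) = -39 - 11712 = -11751$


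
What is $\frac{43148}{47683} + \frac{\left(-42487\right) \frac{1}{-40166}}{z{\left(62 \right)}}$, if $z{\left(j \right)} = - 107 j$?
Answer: $\frac{11495243848491}{12705671497652} \approx 0.90473$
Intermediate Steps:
$\frac{43148}{47683} + \frac{\left(-42487\right) \frac{1}{-40166}}{z{\left(62 \right)}} = \frac{43148}{47683} + \frac{\left(-42487\right) \frac{1}{-40166}}{\left(-107\right) 62} = 43148 \cdot \frac{1}{47683} + \frac{\left(-42487\right) \left(- \frac{1}{40166}\right)}{-6634} = \frac{43148}{47683} + \frac{42487}{40166} \left(- \frac{1}{6634}\right) = \frac{43148}{47683} - \frac{42487}{266461244} = \frac{11495243848491}{12705671497652}$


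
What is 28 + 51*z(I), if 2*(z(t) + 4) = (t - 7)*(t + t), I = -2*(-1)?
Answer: -686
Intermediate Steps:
I = 2
z(t) = -4 + t*(-7 + t) (z(t) = -4 + ((t - 7)*(t + t))/2 = -4 + ((-7 + t)*(2*t))/2 = -4 + (2*t*(-7 + t))/2 = -4 + t*(-7 + t))
28 + 51*z(I) = 28 + 51*(-4 + 2² - 7*2) = 28 + 51*(-4 + 4 - 14) = 28 + 51*(-14) = 28 - 714 = -686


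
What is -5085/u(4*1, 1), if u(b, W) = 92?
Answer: -5085/92 ≈ -55.272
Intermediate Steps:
-5085/u(4*1, 1) = -5085/92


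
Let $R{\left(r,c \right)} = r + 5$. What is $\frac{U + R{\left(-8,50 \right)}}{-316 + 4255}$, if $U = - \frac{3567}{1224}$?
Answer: $- \frac{2413}{1607112} \approx -0.0015015$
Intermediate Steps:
$U = - \frac{1189}{408}$ ($U = \left(-3567\right) \frac{1}{1224} = - \frac{1189}{408} \approx -2.9142$)
$R{\left(r,c \right)} = 5 + r$
$\frac{U + R{\left(-8,50 \right)}}{-316 + 4255} = \frac{- \frac{1189}{408} + \left(5 - 8\right)}{-316 + 4255} = \frac{- \frac{1189}{408} - 3}{3939} = \left(- \frac{2413}{408}\right) \frac{1}{3939} = - \frac{2413}{1607112}$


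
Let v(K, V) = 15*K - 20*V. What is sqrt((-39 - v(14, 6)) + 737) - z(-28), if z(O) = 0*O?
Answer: 4*sqrt(38) ≈ 24.658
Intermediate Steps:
v(K, V) = -20*V + 15*K
z(O) = 0
sqrt((-39 - v(14, 6)) + 737) - z(-28) = sqrt((-39 - (-20*6 + 15*14)) + 737) - 1*0 = sqrt((-39 - (-120 + 210)) + 737) + 0 = sqrt((-39 - 1*90) + 737) + 0 = sqrt((-39 - 90) + 737) + 0 = sqrt(-129 + 737) + 0 = sqrt(608) + 0 = 4*sqrt(38) + 0 = 4*sqrt(38)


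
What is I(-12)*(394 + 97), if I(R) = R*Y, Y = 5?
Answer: -29460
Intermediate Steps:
I(R) = 5*R (I(R) = R*5 = 5*R)
I(-12)*(394 + 97) = (5*(-12))*(394 + 97) = -60*491 = -29460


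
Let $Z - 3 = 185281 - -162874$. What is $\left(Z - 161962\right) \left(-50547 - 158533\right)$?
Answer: $-38929859680$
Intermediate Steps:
$Z = 348158$ ($Z = 3 + \left(185281 - -162874\right) = 3 + \left(185281 + 162874\right) = 3 + 348155 = 348158$)
$\left(Z - 161962\right) \left(-50547 - 158533\right) = \left(348158 - 161962\right) \left(-50547 - 158533\right) = 186196 \left(-209080\right) = -38929859680$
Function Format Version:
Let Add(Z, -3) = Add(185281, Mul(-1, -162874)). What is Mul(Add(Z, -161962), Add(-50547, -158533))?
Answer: -38929859680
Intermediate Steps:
Z = 348158 (Z = Add(3, Add(185281, Mul(-1, -162874))) = Add(3, Add(185281, 162874)) = Add(3, 348155) = 348158)
Mul(Add(Z, -161962), Add(-50547, -158533)) = Mul(Add(348158, -161962), Add(-50547, -158533)) = Mul(186196, -209080) = -38929859680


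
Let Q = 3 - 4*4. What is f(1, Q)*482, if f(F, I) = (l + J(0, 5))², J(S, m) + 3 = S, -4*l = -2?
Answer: 6025/2 ≈ 3012.5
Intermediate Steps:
l = ½ (l = -¼*(-2) = ½ ≈ 0.50000)
J(S, m) = -3 + S
Q = -13 (Q = 3 - 16 = -13)
f(F, I) = 25/4 (f(F, I) = (½ + (-3 + 0))² = (½ - 3)² = (-5/2)² = 25/4)
f(1, Q)*482 = (25/4)*482 = 6025/2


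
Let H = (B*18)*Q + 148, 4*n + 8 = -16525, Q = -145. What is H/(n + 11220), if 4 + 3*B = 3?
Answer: 4072/28347 ≈ 0.14365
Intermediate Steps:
B = -⅓ (B = -4/3 + (⅓)*3 = -4/3 + 1 = -⅓ ≈ -0.33333)
n = -16533/4 (n = -2 + (¼)*(-16525) = -2 - 16525/4 = -16533/4 ≈ -4133.3)
H = 1018 (H = -⅓*18*(-145) + 148 = -6*(-145) + 148 = 870 + 148 = 1018)
H/(n + 11220) = 1018/(-16533/4 + 11220) = 1018/(28347/4) = 1018*(4/28347) = 4072/28347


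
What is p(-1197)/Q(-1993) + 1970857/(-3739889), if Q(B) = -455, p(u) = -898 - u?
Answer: -154997442/130896115 ≈ -1.1841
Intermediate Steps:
p(-1197)/Q(-1993) + 1970857/(-3739889) = (-898 - 1*(-1197))/(-455) + 1970857/(-3739889) = (-898 + 1197)*(-1/455) + 1970857*(-1/3739889) = 299*(-1/455) - 1970857/3739889 = -23/35 - 1970857/3739889 = -154997442/130896115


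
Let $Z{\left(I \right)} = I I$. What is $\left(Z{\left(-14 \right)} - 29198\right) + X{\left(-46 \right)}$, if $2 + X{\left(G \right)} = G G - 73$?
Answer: $-26961$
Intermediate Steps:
$Z{\left(I \right)} = I^{2}$
$X{\left(G \right)} = -75 + G^{2}$ ($X{\left(G \right)} = -2 + \left(G G - 73\right) = -2 + \left(G^{2} - 73\right) = -2 + \left(-73 + G^{2}\right) = -75 + G^{2}$)
$\left(Z{\left(-14 \right)} - 29198\right) + X{\left(-46 \right)} = \left(\left(-14\right)^{2} - 29198\right) - \left(75 - \left(-46\right)^{2}\right) = \left(196 - 29198\right) + \left(-75 + 2116\right) = -29002 + 2041 = -26961$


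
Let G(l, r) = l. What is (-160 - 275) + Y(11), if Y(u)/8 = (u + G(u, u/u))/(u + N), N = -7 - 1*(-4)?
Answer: -413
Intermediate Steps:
N = -3 (N = -7 + 4 = -3)
Y(u) = 16*u/(-3 + u) (Y(u) = 8*((u + u)/(u - 3)) = 8*((2*u)/(-3 + u)) = 8*(2*u/(-3 + u)) = 16*u/(-3 + u))
(-160 - 275) + Y(11) = (-160 - 275) + 16*11/(-3 + 11) = -435 + 16*11/8 = -435 + 16*11*(⅛) = -435 + 22 = -413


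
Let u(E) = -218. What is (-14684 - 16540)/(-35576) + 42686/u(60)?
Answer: -94486894/484723 ≈ -194.93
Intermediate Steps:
(-14684 - 16540)/(-35576) + 42686/u(60) = (-14684 - 16540)/(-35576) + 42686/(-218) = -31224*(-1/35576) + 42686*(-1/218) = 3903/4447 - 21343/109 = -94486894/484723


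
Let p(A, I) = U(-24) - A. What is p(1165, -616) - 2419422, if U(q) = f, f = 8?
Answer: -2420579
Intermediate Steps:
U(q) = 8
p(A, I) = 8 - A
p(1165, -616) - 2419422 = (8 - 1*1165) - 2419422 = (8 - 1165) - 2419422 = -1157 - 2419422 = -2420579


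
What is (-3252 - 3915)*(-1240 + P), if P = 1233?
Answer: 50169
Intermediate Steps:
(-3252 - 3915)*(-1240 + P) = (-3252 - 3915)*(-1240 + 1233) = -7167*(-7) = 50169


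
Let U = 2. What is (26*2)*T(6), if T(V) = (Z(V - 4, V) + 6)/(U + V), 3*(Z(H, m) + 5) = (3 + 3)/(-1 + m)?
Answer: 91/10 ≈ 9.1000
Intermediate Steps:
Z(H, m) = -5 + 2/(-1 + m) (Z(H, m) = -5 + ((3 + 3)/(-1 + m))/3 = -5 + (6/(-1 + m))/3 = -5 + 2/(-1 + m))
T(V) = (6 + (7 - 5*V)/(-1 + V))/(2 + V) (T(V) = ((7 - 5*V)/(-1 + V) + 6)/(2 + V) = (6 + (7 - 5*V)/(-1 + V))/(2 + V))
(26*2)*T(6) = (26*2)*((1 + 6)/((-1 + 6)*(2 + 6))) = 52*(7/(5*8)) = 52*((1/5)*(1/8)*7) = 52*(7/40) = 91/10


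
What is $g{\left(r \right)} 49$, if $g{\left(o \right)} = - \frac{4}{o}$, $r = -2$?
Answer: $98$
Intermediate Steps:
$g{\left(r \right)} 49 = - \frac{4}{-2} \cdot 49 = \left(-4\right) \left(- \frac{1}{2}\right) 49 = 2 \cdot 49 = 98$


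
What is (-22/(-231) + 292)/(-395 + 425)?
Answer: 3067/315 ≈ 9.7365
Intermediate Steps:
(-22/(-231) + 292)/(-395 + 425) = (-22*(-1/231) + 292)/30 = (2/21 + 292)*(1/30) = (6134/21)*(1/30) = 3067/315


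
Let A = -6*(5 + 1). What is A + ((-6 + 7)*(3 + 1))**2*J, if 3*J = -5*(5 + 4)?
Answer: -276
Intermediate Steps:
J = -15 (J = (-5*(5 + 4))/3 = (-5*9)/3 = (1/3)*(-45) = -15)
A = -36 (A = -6*6 = -36)
A + ((-6 + 7)*(3 + 1))**2*J = -36 + ((-6 + 7)*(3 + 1))**2*(-15) = -36 + (1*4)**2*(-15) = -36 + 4**2*(-15) = -36 + 16*(-15) = -36 - 240 = -276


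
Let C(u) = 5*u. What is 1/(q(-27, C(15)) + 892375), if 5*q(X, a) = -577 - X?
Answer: 1/892265 ≈ 1.1207e-6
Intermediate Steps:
q(X, a) = -577/5 - X/5 (q(X, a) = (-577 - X)/5 = -577/5 - X/5)
1/(q(-27, C(15)) + 892375) = 1/((-577/5 - ⅕*(-27)) + 892375) = 1/((-577/5 + 27/5) + 892375) = 1/(-110 + 892375) = 1/892265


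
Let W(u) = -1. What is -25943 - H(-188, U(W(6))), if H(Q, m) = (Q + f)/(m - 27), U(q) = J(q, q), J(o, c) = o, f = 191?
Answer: -726401/28 ≈ -25943.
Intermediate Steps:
U(q) = q
H(Q, m) = (191 + Q)/(-27 + m) (H(Q, m) = (Q + 191)/(m - 27) = (191 + Q)/(-27 + m))
-25943 - H(-188, U(W(6))) = -25943 - (191 - 188)/(-27 - 1) = -25943 - 3/(-28) = -25943 - (-1)*3/28 = -25943 - 1*(-3/28) = -25943 + 3/28 = -726401/28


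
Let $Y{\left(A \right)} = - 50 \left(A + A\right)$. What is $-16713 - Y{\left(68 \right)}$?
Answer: $-9913$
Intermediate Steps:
$Y{\left(A \right)} = - 100 A$ ($Y{\left(A \right)} = - 50 \cdot 2 A = - 100 A$)
$-16713 - Y{\left(68 \right)} = -16713 - \left(-100\right) 68 = -16713 - -6800 = -16713 + 6800 = -9913$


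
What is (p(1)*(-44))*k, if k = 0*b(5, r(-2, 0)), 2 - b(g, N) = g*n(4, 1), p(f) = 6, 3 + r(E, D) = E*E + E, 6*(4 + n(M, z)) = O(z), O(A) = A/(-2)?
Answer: 0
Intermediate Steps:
O(A) = -A/2 (O(A) = A*(-½) = -A/2)
n(M, z) = -4 - z/12 (n(M, z) = -4 + (-z/2)/6 = -4 - z/12)
r(E, D) = -3 + E + E² (r(E, D) = -3 + (E*E + E) = -3 + (E² + E) = -3 + (E + E²) = -3 + E + E²)
b(g, N) = 2 + 49*g/12 (b(g, N) = 2 - g*(-4 - 1/12*1) = 2 - g*(-4 - 1/12) = 2 - g*(-49)/12 = 2 - (-49)*g/12 = 2 + 49*g/12)
k = 0 (k = 0*(2 + (49/12)*5) = 0*(2 + 245/12) = 0*(269/12) = 0)
(p(1)*(-44))*k = (6*(-44))*0 = -264*0 = 0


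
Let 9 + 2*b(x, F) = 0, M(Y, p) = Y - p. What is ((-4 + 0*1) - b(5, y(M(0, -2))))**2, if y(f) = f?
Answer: 1/4 ≈ 0.25000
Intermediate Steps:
b(x, F) = -9/2 (b(x, F) = -9/2 + (1/2)*0 = -9/2 + 0 = -9/2)
((-4 + 0*1) - b(5, y(M(0, -2))))**2 = ((-4 + 0*1) - 1*(-9/2))**2 = ((-4 + 0) + 9/2)**2 = (-4 + 9/2)**2 = (1/2)**2 = 1/4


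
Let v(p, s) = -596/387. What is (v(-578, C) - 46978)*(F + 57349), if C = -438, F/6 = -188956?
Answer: 19569880310734/387 ≈ 5.0568e+10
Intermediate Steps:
F = -1133736 (F = 6*(-188956) = -1133736)
v(p, s) = -596/387 (v(p, s) = -596*1/387 = -596/387)
(v(-578, C) - 46978)*(F + 57349) = (-596/387 - 46978)*(-1133736 + 57349) = -18181082/387*(-1076387) = 19569880310734/387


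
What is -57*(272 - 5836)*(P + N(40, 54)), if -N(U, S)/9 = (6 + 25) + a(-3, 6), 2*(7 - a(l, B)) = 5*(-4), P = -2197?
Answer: -833782092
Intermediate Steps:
a(l, B) = 17 (a(l, B) = 7 - 5*(-4)/2 = 7 - ½*(-20) = 7 + 10 = 17)
N(U, S) = -432 (N(U, S) = -9*((6 + 25) + 17) = -9*(31 + 17) = -9*48 = -432)
-57*(272 - 5836)*(P + N(40, 54)) = -57*(272 - 5836)*(-2197 - 432) = -(-317148)*(-2629) = -57*14627756 = -833782092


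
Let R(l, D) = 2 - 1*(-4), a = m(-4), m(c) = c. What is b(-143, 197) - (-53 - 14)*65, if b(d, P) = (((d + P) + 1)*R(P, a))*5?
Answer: 6005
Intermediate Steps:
a = -4
R(l, D) = 6 (R(l, D) = 2 + 4 = 6)
b(d, P) = 30 + 30*P + 30*d (b(d, P) = (((d + P) + 1)*6)*5 = (((P + d) + 1)*6)*5 = ((1 + P + d)*6)*5 = (6 + 6*P + 6*d)*5 = 30 + 30*P + 30*d)
b(-143, 197) - (-53 - 14)*65 = (30 + 30*197 + 30*(-143)) - (-53 - 14)*65 = (30 + 5910 - 4290) - (-67)*65 = 1650 - 1*(-4355) = 1650 + 4355 = 6005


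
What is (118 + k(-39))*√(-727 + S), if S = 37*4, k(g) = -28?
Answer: 90*I*√579 ≈ 2165.6*I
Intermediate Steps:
S = 148
(118 + k(-39))*√(-727 + S) = (118 - 28)*√(-727 + 148) = 90*√(-579) = 90*(I*√579) = 90*I*√579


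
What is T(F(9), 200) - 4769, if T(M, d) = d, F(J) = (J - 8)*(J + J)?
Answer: -4569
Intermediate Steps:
F(J) = 2*J*(-8 + J) (F(J) = (-8 + J)*(2*J) = 2*J*(-8 + J))
T(F(9), 200) - 4769 = 200 - 4769 = -4569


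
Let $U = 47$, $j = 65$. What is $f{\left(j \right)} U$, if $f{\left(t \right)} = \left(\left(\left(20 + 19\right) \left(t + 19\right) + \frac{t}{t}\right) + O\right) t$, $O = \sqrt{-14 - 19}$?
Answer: $10011235 + 3055 i \sqrt{33} \approx 1.0011 \cdot 10^{7} + 17550.0 i$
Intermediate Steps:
$O = i \sqrt{33}$ ($O = \sqrt{-33} = i \sqrt{33} \approx 5.7446 i$)
$f{\left(t \right)} = t \left(742 + 39 t + i \sqrt{33}\right)$ ($f{\left(t \right)} = \left(\left(\left(20 + 19\right) \left(t + 19\right) + \frac{t}{t}\right) + i \sqrt{33}\right) t = \left(\left(39 \left(19 + t\right) + 1\right) + i \sqrt{33}\right) t = \left(\left(\left(741 + 39 t\right) + 1\right) + i \sqrt{33}\right) t = \left(\left(742 + 39 t\right) + i \sqrt{33}\right) t = \left(742 + 39 t + i \sqrt{33}\right) t = t \left(742 + 39 t + i \sqrt{33}\right)$)
$f{\left(j \right)} U = 65 \left(742 + 39 \cdot 65 + i \sqrt{33}\right) 47 = 65 \left(742 + 2535 + i \sqrt{33}\right) 47 = 65 \left(3277 + i \sqrt{33}\right) 47 = \left(213005 + 65 i \sqrt{33}\right) 47 = 10011235 + 3055 i \sqrt{33}$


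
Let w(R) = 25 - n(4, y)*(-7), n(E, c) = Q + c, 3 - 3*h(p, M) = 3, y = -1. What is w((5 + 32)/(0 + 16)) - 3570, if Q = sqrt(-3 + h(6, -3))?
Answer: -3552 + 7*I*sqrt(3) ≈ -3552.0 + 12.124*I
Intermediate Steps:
h(p, M) = 0 (h(p, M) = 1 - 1/3*3 = 1 - 1 = 0)
Q = I*sqrt(3) (Q = sqrt(-3 + 0) = sqrt(-3) = I*sqrt(3) ≈ 1.732*I)
n(E, c) = c + I*sqrt(3) (n(E, c) = I*sqrt(3) + c = c + I*sqrt(3))
w(R) = 18 + 7*I*sqrt(3) (w(R) = 25 - (-1 + I*sqrt(3))*(-7) = 25 - (7 - 7*I*sqrt(3)) = 25 + (-7 + 7*I*sqrt(3)) = 18 + 7*I*sqrt(3))
w((5 + 32)/(0 + 16)) - 3570 = (18 + 7*I*sqrt(3)) - 3570 = -3552 + 7*I*sqrt(3)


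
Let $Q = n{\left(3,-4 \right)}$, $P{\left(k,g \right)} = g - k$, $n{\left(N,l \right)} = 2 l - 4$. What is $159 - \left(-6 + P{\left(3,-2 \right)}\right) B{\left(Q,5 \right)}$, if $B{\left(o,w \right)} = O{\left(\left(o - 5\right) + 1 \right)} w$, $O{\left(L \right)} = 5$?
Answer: $434$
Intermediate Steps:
$n{\left(N,l \right)} = -4 + 2 l$
$Q = -12$ ($Q = -4 + 2 \left(-4\right) = -4 - 8 = -12$)
$B{\left(o,w \right)} = 5 w$
$159 - \left(-6 + P{\left(3,-2 \right)}\right) B{\left(Q,5 \right)} = 159 - \left(-6 - 5\right) 5 \cdot 5 = 159 - \left(-6 - 5\right) 25 = 159 - \left(-11\right) 25 = 159 - -275 = 159 + 275 = 434$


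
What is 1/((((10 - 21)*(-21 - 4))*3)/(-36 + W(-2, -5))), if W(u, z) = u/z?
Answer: -178/4125 ≈ -0.043151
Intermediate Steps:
1/((((10 - 21)*(-21 - 4))*3)/(-36 + W(-2, -5))) = 1/((((10 - 21)*(-21 - 4))*3)/(-36 - 2/(-5))) = 1/((-11*(-25)*3)/(-36 - 2*(-⅕))) = 1/((275*3)/(-36 + ⅖)) = 1/(825/(-178/5)) = 1/(825*(-5/178)) = 1/(-4125/178) = -178/4125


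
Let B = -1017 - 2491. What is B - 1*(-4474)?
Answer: 966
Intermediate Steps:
B = -3508
B - 1*(-4474) = -3508 - 1*(-4474) = -3508 + 4474 = 966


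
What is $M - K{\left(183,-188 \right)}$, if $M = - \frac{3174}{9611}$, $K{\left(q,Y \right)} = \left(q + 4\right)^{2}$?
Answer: $- \frac{336090233}{9611} \approx -34969.0$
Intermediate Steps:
$K{\left(q,Y \right)} = \left(4 + q\right)^{2}$
$M = - \frac{3174}{9611}$ ($M = \left(-3174\right) \frac{1}{9611} = - \frac{3174}{9611} \approx -0.33025$)
$M - K{\left(183,-188 \right)} = - \frac{3174}{9611} - \left(4 + 183\right)^{2} = - \frac{3174}{9611} - 187^{2} = - \frac{3174}{9611} - 34969 = - \frac{336090233}{9611}$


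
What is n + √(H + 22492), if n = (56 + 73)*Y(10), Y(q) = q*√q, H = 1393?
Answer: √23885 + 1290*√10 ≈ 4233.9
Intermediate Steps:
Y(q) = q^(3/2)
n = 1290*√10 (n = (56 + 73)*10^(3/2) = 129*(10*√10) = 1290*√10 ≈ 4079.3)
n + √(H + 22492) = 1290*√10 + √(1393 + 22492) = 1290*√10 + √23885 = √23885 + 1290*√10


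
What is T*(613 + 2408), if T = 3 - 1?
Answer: 6042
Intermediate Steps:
T = 2
T*(613 + 2408) = 2*(613 + 2408) = 2*3021 = 6042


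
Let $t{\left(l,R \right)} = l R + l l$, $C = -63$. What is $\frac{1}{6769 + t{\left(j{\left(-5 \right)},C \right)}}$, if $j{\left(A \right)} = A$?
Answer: $\frac{1}{7109} \approx 0.00014067$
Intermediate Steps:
$t{\left(l,R \right)} = l^{2} + R l$ ($t{\left(l,R \right)} = R l + l^{2} = l^{2} + R l$)
$\frac{1}{6769 + t{\left(j{\left(-5 \right)},C \right)}} = \frac{1}{6769 - 5 \left(-63 - 5\right)} = \frac{1}{6769 - -340} = \frac{1}{6769 + 340} = \frac{1}{7109}$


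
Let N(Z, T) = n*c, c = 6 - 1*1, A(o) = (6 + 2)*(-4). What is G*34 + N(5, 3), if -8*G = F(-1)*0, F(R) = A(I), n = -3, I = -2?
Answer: -15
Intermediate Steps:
A(o) = -32 (A(o) = 8*(-4) = -32)
F(R) = -32
c = 5 (c = 6 - 1 = 5)
N(Z, T) = -15 (N(Z, T) = -3*5 = -15)
G = 0 (G = -(-4)*0 = -1/8*0 = 0)
G*34 + N(5, 3) = 0*34 - 15 = 0 - 15 = -15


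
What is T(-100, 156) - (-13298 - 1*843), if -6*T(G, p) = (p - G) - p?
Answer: 42373/3 ≈ 14124.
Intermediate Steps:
T(G, p) = G/6 (T(G, p) = -((p - G) - p)/6 = -(-1)*G/6 = G/6)
T(-100, 156) - (-13298 - 1*843) = (⅙)*(-100) - (-13298 - 1*843) = -50/3 - (-13298 - 843) = -50/3 - 1*(-14141) = -50/3 + 14141 = 42373/3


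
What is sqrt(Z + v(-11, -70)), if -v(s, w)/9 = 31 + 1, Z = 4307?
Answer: sqrt(4019) ≈ 63.396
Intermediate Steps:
v(s, w) = -288 (v(s, w) = -9*(31 + 1) = -9*32 = -288)
sqrt(Z + v(-11, -70)) = sqrt(4307 - 288) = sqrt(4019)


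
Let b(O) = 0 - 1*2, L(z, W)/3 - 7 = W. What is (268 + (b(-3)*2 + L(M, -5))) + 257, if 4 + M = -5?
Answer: 527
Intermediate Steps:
M = -9 (M = -4 - 5 = -9)
L(z, W) = 21 + 3*W
b(O) = -2 (b(O) = 0 - 2 = -2)
(268 + (b(-3)*2 + L(M, -5))) + 257 = (268 + (-2*2 + (21 + 3*(-5)))) + 257 = (268 + (-4 + (21 - 15))) + 257 = (268 + (-4 + 6)) + 257 = (268 + 2) + 257 = 270 + 257 = 527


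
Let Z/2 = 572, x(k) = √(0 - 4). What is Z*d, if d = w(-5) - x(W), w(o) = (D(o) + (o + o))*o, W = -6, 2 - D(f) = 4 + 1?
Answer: 74360 - 2288*I ≈ 74360.0 - 2288.0*I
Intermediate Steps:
D(f) = -3 (D(f) = 2 - (4 + 1) = 2 - 1*5 = 2 - 5 = -3)
x(k) = 2*I (x(k) = √(-4) = 2*I)
w(o) = o*(-3 + 2*o) (w(o) = (-3 + (o + o))*o = (-3 + 2*o)*o = o*(-3 + 2*o))
d = 65 - 2*I (d = -5*(-3 + 2*(-5)) - 2*I = -5*(-3 - 10) - 2*I = -5*(-13) - 2*I = 65 - 2*I ≈ 65.0 - 2.0*I)
Z = 1144 (Z = 2*572 = 1144)
Z*d = 1144*(65 - 2*I) = 74360 - 2288*I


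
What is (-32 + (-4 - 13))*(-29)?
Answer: 1421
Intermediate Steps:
(-32 + (-4 - 13))*(-29) = (-32 - 17)*(-29) = -49*(-29) = 1421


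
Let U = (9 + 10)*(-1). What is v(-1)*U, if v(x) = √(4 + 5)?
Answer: -57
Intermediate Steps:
U = -19 (U = 19*(-1) = -19)
v(x) = 3 (v(x) = √9 = 3)
v(-1)*U = 3*(-19) = -57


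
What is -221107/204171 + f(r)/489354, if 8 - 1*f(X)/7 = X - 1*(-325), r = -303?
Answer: -6012200202/5550660863 ≈ -1.0832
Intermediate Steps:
f(X) = -2219 - 7*X (f(X) = 56 - 7*(X - 1*(-325)) = 56 - 7*(X + 325) = 56 - 7*(325 + X) = 56 + (-2275 - 7*X) = -2219 - 7*X)
-221107/204171 + f(r)/489354 = -221107/204171 + (-2219 - 7*(-303))/489354 = -221107*1/204171 + (-2219 + 2121)*(1/489354) = -221107/204171 - 98*1/489354 = -221107/204171 - 49/244677 = -6012200202/5550660863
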